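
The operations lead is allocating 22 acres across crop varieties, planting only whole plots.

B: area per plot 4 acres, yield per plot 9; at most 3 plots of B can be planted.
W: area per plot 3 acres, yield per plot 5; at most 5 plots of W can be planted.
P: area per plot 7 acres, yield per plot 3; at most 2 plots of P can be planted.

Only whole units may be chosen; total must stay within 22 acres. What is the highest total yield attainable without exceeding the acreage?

B has the best ratio (9/4); taking only B gives at most 3×9 = 27 (stopped by the supply cap of 3).
Mixing does better — 3×B and 3×W: area 21 ≤ 22, yield 3·9 + 3·5 = 42.

42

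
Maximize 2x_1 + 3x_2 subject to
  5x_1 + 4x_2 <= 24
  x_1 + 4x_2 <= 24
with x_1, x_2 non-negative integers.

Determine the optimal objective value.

18

(x_1,x_2)=(0,6): 5·0+4·6=24≤24, 1·0+4·6=24≤24, objective 18.
(x_1,x_2)=(0,5): 5·0+4·5=20≤24, 1·0+4·5=20≤24, objective 15.
No feasible integer point exceeds 18.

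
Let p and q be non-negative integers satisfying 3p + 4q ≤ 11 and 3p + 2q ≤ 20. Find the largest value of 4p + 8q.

The continuous relaxation peaks at (0, 2.75) with value 22.00; rounding to a feasible lattice point costs some objective.
(p,q)=(1,2): 3·1+4·2=11≤11, 3·1+2·2=7≤20, objective 20.
(p,q)=(2,1): 3·2+4·1=10≤11, 3·2+2·1=8≤20, objective 16.
(p,q)=(0,2): 3·0+4·2=8≤11, 3·0+2·2=4≤20, objective 16.
The best lattice point is (1,2), giving 20.

20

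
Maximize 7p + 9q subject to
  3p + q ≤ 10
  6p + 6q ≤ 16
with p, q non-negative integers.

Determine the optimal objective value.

18

The continuous relaxation peaks at (0, 2.67) with value 24.00; rounding to a feasible lattice point costs some objective.
(p,q)=(0,2): 3·0+1·2=2≤10, 6·0+6·2=12≤16, objective 18.
(p,q)=(1,1): 3·1+1·1=4≤10, 6·1+6·1=12≤16, objective 16.
(p,q)=(0,1): 3·0+1·1=1≤10, 6·0+6·1=6≤16, objective 9.
The best lattice point is (0,2), giving 18.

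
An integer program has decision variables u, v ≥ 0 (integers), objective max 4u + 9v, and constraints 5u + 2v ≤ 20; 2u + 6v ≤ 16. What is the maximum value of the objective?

The continuous relaxation peaks at (3.38, 1.54) with value 27.38; rounding to a feasible lattice point costs some objective.
(u,v)=(2,2): 5·2+2·2=14≤20, 2·2+6·2=16≤16, objective 26.
(u,v)=(1,2): 5·1+2·2=9≤20, 2·1+6·2=14≤16, objective 22.
(u,v)=(3,1): 5·3+2·1=17≤20, 2·3+6·1=12≤16, objective 21.
No feasible integer point exceeds 26.

26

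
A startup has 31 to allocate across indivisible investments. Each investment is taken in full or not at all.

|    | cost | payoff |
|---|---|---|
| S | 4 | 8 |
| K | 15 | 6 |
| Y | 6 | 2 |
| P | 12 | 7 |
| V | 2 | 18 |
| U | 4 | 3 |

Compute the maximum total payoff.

38

Take S, Y, P, V, and U: cost 4 + 6 + 12 + 2 + 4 = 28 ≤ 31, payoff 8 + 2 + 7 + 18 + 3 = 38.
No other feasible combination does better.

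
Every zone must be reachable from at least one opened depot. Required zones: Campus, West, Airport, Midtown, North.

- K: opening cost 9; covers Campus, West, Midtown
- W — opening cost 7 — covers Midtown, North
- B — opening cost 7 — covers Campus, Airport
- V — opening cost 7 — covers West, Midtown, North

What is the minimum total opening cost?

Choose B and V: together they cover Campus, West, Airport, Midtown, North — every zone.
Total opening cost: 7 + 7 = 14.

14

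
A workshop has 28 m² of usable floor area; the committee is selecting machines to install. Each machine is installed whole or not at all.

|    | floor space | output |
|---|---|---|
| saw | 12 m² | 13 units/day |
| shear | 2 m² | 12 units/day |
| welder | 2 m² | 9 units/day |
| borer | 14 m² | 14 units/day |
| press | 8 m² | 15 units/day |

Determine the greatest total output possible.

50

This is a 0-1 knapsack instance.
Take shear, welder, borer, and press: floor space 2 + 2 + 14 + 8 = 26 ≤ 28, output 12 + 9 + 14 + 15 = 50.
No other feasible combination does better.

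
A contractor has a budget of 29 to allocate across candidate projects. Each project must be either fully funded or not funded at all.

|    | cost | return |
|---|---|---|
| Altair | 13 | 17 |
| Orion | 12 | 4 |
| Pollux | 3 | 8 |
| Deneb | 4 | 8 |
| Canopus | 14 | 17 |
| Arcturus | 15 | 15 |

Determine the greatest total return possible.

Take Altair and Canopus: cost 13 + 14 = 27 ≤ 29, return 17 + 17 = 34.
No other feasible combination does better.

34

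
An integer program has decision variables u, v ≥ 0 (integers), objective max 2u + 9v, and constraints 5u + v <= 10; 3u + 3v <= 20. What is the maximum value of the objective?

Relaxing integrality, the LP optimum is 60.00 at (u,v) = (0, 6.67), which is not an integer point.
(u,v)=(0,6): 5·0+1·6=6≤10, 3·0+3·6=18≤20, objective 54.
(u,v)=(1,5): 5·1+1·5=10≤10, 3·1+3·5=18≤20, objective 47.
(u,v)=(0,5): 5·0+1·5=5≤10, 3·0+3·5=15≤20, objective 45.
No feasible integer point exceeds 54.

54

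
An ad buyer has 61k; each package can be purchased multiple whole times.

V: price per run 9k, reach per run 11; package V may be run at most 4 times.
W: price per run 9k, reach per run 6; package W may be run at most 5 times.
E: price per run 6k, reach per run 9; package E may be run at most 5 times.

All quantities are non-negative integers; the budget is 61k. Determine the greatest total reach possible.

80

This is a bounded integer knapsack.
4×V and 4×E: price 60 ≤ 61, reach 4·11 + 4·9 = 80.
3×V and 5×E: price 57 ≤ 61, reach 3·11 + 5·9 = 78.
Best is 80.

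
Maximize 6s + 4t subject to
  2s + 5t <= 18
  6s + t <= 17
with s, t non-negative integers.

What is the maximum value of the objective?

(s,t)=(2,2): 2·2+5·2=14≤18, 6·2+1·2=14≤17, objective 20.
(s,t)=(1,3): 2·1+5·3=17≤18, 6·1+1·3=9≤17, objective 18.
(s,t)=(2,1): 2·2+5·1=9≤18, 6·2+1·1=13≤17, objective 16.
(s,t)=(1,2): 2·1+5·2=12≤18, 6·1+1·2=8≤17, objective 14.
No feasible integer point exceeds 20.

20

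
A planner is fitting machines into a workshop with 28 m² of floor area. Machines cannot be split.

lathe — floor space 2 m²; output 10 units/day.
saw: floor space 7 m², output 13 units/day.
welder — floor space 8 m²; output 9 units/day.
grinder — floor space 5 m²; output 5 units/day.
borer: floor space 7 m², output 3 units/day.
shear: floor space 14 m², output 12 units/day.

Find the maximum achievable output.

Allowing fractional choices, the relaxed optimum would be about 42.1, but machines are indivisible.
lathe + saw + grinder + shear: floor space 2 + 7 + 5 + 14 = 28 ≤ 28, output 10 + 13 + 5 + 12 = 40.
lathe + saw + welder + grinder: floor space 2 + 7 + 8 + 5 = 22 ≤ 28, output 10 + 13 + 9 + 5 = 37.
Best is lathe, saw, grinder, and shear with total output 40.

40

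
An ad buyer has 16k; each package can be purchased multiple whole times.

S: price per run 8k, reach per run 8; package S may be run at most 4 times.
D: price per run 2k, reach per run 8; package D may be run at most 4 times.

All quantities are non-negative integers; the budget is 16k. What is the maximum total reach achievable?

40

4×D: price 8 ≤ 16, reach 4·8 = 32.
1×S and 4×D: price 16 ≤ 16, reach 1·8 + 4·8 = 40.
Best is 40.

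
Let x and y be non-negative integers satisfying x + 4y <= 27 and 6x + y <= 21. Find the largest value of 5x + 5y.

The continuous relaxation peaks at (2.48, 6.13) with value 43.04; rounding to a feasible lattice point costs some objective.
(x,y)=(2,6): 1·2+4·6=26≤27, 6·2+1·6=18≤21, objective 40.
(x,y)=(1,6): 1·1+4·6=25≤27, 6·1+1·6=12≤21, objective 35.
(x,y)=(2,5): 1·2+4·5=22≤27, 6·2+1·5=17≤21, objective 35.
(x,y)=(1,5): 1·1+4·5=21≤27, 6·1+1·5=11≤21, objective 30.
The best lattice point is (2,6), giving 40.

40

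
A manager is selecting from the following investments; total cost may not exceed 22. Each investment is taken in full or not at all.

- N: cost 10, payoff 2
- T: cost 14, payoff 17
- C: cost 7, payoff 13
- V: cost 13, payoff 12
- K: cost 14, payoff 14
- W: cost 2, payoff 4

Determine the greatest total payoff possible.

30

Allowing fractional choices, the relaxed optimum would be about 32.8, but investments are indivisible.
C + V + W: cost 7 + 13 + 2 = 22 ≤ 22, payoff 13 + 12 + 4 = 29.
C + K: cost 7 + 14 = 21 ≤ 22, payoff 13 + 14 = 27.
T + C: cost 14 + 7 = 21 ≤ 22, payoff 17 + 13 = 30.
Best is T and C with total payoff 30.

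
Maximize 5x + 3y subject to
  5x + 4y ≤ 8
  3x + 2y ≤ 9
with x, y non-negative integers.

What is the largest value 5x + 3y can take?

6

(x,y)=(0,2): 5·0+4·2=8≤8, 3·0+2·2=4≤9, objective 6.
(x,y)=(1,0): 5·1+4·0=5≤8, 3·1+2·0=3≤9, objective 5.
(x,y)=(0,1): 5·0+4·1=4≤8, 3·0+2·1=2≤9, objective 3.
(x,y)=(0,0): 5·0+4·0=0≤8, 3·0+2·0=0≤9, objective 0.
Maximum is 6 at (x,y)=(0,2).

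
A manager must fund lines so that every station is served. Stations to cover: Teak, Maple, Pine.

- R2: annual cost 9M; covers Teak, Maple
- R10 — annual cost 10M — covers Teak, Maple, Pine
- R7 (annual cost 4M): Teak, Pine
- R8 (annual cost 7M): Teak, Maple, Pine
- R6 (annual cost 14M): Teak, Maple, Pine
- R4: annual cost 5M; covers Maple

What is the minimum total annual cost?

The greedy cost-per-new-station heuristic would pick R7 and R4 for 9, but a cheaper cover exists.
R8 alone covers Teak, Maple, Pine — every station.
Total annual cost: 7.
No cover costs less than 7.

7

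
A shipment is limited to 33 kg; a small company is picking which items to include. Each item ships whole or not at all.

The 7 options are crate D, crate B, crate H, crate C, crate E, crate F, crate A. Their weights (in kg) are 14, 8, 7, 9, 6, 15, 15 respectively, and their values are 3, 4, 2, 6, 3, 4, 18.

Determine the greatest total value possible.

28

Allowing fractional choices, the relaxed optimum would be about 28.5, but items are indivisible.
crate C + crate E + crate A: weight 9 + 6 + 15 = 30 ≤ 33, value 6 + 3 + 18 = 27.
crate B + crate C + crate A: weight 8 + 9 + 15 = 32 ≤ 33, value 4 + 6 + 18 = 28.
Best is crate B, crate C, and crate A with total value 28.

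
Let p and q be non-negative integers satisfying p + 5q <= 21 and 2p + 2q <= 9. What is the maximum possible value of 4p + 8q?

The continuous relaxation peaks at (0.375, 4.12) with value 34.50; rounding to a feasible lattice point costs some objective.
(p,q)=(0,4): 1·0+5·4=20≤21, 2·0+2·4=8≤9, objective 32.
(p,q)=(1,3): 1·1+5·3=16≤21, 2·1+2·3=8≤9, objective 28.
No feasible integer point exceeds 32.

32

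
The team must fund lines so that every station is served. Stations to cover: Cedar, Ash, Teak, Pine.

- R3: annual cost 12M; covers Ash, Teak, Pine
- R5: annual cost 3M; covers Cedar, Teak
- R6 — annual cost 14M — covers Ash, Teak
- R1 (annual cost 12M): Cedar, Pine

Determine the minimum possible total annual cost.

This is a weighted set-cover instance.
Choose R3 and R5: together they cover Cedar, Ash, Teak, Pine — every station.
Total annual cost: 12 + 3 = 15.
No cover costs less than 15.

15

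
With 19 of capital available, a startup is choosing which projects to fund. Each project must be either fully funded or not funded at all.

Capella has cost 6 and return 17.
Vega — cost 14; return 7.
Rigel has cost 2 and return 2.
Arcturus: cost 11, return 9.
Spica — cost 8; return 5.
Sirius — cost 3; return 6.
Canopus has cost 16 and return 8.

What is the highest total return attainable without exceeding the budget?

Allowing fractional choices, the relaxed optimum would be about 31.5, but projects are indivisible.
Capella + Rigel + Spica + Sirius: cost 6 + 2 + 8 + 3 = 19 ≤ 19, return 17 + 2 + 5 + 6 = 30.
Capella + Spica + Sirius: cost 6 + 8 + 3 = 17 ≤ 19, return 17 + 5 + 6 = 28.
Capella + Rigel + Arcturus: cost 6 + 2 + 11 = 19 ≤ 19, return 17 + 2 + 9 = 28.
Best is Capella, Rigel, Spica, and Sirius with total return 30.

30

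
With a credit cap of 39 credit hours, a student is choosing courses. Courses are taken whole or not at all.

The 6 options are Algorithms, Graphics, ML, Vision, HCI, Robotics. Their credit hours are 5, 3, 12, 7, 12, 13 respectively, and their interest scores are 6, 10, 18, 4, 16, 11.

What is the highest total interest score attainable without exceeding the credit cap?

54

Allowing fractional choices, the relaxed optimum would be about 55.9, but courses are indivisible.
Algorithms + Graphics + ML + HCI: credit hours 5 + 3 + 12 + 12 = 32 ≤ 39, interest score 6 + 10 + 18 + 16 = 50.
Algorithms + Graphics + ML + Vision + HCI: credit hours 5 + 3 + 12 + 7 + 12 = 39 ≤ 39, interest score 6 + 10 + 18 + 4 + 16 = 54.
Graphics + ML + Vision + HCI: credit hours 3 + 12 + 7 + 12 = 34 ≤ 39, interest score 10 + 18 + 4 + 16 = 48.
Best is Algorithms, Graphics, ML, Vision, and HCI with total interest score 54.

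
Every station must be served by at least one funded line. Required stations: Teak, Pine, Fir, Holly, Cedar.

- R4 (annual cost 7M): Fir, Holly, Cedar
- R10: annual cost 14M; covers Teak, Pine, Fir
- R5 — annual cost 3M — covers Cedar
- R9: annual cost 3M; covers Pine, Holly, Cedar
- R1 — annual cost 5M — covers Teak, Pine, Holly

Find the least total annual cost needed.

12

The greedy cost-per-new-station heuristic would pick R9, R1, and R4 for 15, but a cheaper cover exists.
Choose R4 and R1: together they cover Teak, Pine, Fir, Holly, Cedar — every station.
Total annual cost: 7 + 5 = 12.
No cover costs less than 12.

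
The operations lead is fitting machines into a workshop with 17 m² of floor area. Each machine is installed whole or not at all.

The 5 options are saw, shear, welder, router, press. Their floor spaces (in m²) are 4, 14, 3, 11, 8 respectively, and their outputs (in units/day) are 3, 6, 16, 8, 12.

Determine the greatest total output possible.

31

Take saw, welder, and press: floor space 4 + 3 + 8 = 15 ≤ 17, output 3 + 16 + 12 = 31.
No other feasible combination does better.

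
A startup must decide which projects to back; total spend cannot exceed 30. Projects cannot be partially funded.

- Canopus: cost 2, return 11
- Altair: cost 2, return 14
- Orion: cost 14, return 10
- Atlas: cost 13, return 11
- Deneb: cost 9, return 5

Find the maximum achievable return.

Take Canopus, Altair, Atlas, and Deneb: cost 2 + 2 + 13 + 9 = 26 ≤ 30, return 11 + 14 + 11 + 5 = 41.
No other feasible combination does better.

41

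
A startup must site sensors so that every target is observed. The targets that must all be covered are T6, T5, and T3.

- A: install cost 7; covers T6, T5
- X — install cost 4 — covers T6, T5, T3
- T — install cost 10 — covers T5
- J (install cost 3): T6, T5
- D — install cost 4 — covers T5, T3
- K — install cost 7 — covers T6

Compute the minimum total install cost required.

X alone covers T6, T5, T3 — every target.
Total install cost: 4.

4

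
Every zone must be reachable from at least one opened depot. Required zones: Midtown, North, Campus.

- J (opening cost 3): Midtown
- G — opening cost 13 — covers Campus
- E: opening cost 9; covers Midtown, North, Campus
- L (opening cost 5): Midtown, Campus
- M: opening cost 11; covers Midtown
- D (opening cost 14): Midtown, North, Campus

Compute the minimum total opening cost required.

9

The greedy cost-per-new-zone heuristic would pick L and E for 14, but a cheaper cover exists.
E alone covers Midtown, North, Campus — every zone.
Total opening cost: 9.
No cover costs less than 9.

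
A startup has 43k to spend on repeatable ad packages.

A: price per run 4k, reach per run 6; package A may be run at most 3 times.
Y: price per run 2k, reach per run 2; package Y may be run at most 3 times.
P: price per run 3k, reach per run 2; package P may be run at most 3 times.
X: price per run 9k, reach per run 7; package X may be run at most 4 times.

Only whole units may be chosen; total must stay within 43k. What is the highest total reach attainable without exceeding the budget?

43

This is a bounded integer knapsack.
3×A, 2×Y, 3×P, and 2×X: price 43 ≤ 43, reach 3·6 + 2·2 + 3·2 + 2·7 = 42.
3×A, 2×Y, and 3×X: price 43 ≤ 43, reach 3·6 + 2·2 + 3·7 = 43.
Best is 43.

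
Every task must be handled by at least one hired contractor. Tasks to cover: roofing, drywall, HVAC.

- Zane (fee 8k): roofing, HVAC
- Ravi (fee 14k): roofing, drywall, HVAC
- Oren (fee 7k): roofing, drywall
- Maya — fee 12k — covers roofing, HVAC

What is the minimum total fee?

Ravi alone covers roofing, drywall, HVAC — every task.
Total fee: 14.

14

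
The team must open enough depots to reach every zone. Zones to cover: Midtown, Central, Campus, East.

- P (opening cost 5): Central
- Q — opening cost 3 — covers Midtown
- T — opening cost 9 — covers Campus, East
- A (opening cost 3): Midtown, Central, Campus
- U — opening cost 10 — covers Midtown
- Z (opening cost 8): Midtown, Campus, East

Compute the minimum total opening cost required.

Choose A and Z: together they cover Midtown, Central, Campus, East — every zone.
Total opening cost: 3 + 8 = 11.
No cover costs less than 11.

11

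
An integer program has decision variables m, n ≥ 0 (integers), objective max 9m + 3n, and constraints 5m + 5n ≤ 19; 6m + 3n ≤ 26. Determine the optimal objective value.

(m,n)=(3,0): 5·3+5·0=15≤19, 6·3+3·0=18≤26, objective 27.
(m,n)=(2,1): 5·2+5·1=15≤19, 6·2+3·1=15≤26, objective 21.
(m,n)=(2,0): 5·2+5·0=10≤19, 6·2+3·0=12≤26, objective 18.
The best lattice point is (3,0), giving 27.

27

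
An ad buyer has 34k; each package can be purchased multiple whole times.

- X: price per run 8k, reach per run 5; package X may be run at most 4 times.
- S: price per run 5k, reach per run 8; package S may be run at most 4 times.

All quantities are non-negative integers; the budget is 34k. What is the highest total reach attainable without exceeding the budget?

37

S has the best ratio (8/5); taking only S gives at most 4×8 = 32 (stopped by the supply cap of 4).
Mixing does better — 1×X and 4×S: price 28 ≤ 34, reach 1·5 + 4·8 = 37.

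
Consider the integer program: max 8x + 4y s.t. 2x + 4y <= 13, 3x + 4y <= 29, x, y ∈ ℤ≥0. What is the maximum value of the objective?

48

Relaxing integrality, the LP optimum is 52.00 at (x,y) = (6.5, 0), which is not an integer point.
(x,y)=(6,0): 2·6+4·0=12≤13, 3·6+4·0=18≤29, objective 48.
(x,y)=(5,0): 2·5+4·0=10≤13, 3·5+4·0=15≤29, objective 40.
Maximum is 48 at (x,y)=(6,0).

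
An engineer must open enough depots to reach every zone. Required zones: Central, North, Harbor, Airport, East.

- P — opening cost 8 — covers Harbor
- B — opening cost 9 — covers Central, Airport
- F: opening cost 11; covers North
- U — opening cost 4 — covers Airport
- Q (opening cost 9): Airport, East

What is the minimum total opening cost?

37

Choose P, B, F, and Q: together they cover Central, North, Harbor, Airport, East — every zone.
Total opening cost: 8 + 9 + 11 + 9 = 37.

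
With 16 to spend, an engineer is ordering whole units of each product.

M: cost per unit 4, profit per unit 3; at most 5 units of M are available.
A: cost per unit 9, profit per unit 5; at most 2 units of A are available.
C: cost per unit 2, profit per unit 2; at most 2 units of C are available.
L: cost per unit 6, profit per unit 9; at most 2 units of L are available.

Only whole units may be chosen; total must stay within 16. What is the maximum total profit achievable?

Take 2×C and 2×L: cost 16 ≤ 16, profit 2·2 + 2·9 = 22.
L has the best ratio (9/6) and is taken to its limit of 2; remaining capacity is filled optimally with the others.

22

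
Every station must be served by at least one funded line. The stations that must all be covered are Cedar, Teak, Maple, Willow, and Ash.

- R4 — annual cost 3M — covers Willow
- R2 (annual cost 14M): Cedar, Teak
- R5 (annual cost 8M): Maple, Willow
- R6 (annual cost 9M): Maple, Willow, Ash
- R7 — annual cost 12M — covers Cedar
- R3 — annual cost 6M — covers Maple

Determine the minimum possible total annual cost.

This is a weighted set-cover instance.
The greedy cost-per-new-station heuristic would pick R4, R6, and R2 for 26, but a cheaper cover exists.
Choose R2 and R6: together they cover Cedar, Teak, Maple, Willow, Ash — every station.
Total annual cost: 14 + 9 = 23.
No cover costs less than 23.

23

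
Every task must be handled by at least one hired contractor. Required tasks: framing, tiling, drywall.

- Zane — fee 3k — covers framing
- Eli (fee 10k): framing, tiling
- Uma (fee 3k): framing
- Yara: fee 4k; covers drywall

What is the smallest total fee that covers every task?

14

The greedy cost-per-new-task heuristic would pick Zane, Yara, and Eli for 17, but a cheaper cover exists.
Choose Eli and Yara: together they cover framing, tiling, drywall — every task.
Total fee: 10 + 4 = 14.
No cover costs less than 14.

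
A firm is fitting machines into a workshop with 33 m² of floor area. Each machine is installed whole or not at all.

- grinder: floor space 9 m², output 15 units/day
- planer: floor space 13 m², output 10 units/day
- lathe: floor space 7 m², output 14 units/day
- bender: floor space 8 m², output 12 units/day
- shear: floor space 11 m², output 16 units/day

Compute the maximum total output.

This is a 0-1 knapsack instance.
Take grinder, lathe, and shear: floor space 9 + 7 + 11 = 27 ≤ 33, output 15 + 14 + 16 = 45.
No other feasible combination does better.

45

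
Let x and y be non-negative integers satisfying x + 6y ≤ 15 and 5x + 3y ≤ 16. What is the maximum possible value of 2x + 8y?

20

(x,y)=(2,2) is feasible, giving 20.
(x,y)=(1,2) is feasible, giving 18.
(x,y)=(0,2) is feasible, giving 16.
The best lattice point is (2,2), giving 20.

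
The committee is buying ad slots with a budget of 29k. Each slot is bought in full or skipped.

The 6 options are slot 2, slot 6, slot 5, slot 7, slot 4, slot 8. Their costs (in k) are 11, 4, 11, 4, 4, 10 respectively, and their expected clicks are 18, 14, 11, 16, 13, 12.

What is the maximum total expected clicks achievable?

61

This is a 0-1 knapsack instance.
slot 2 + slot 6 + slot 7 + slot 8: cost 11 + 4 + 4 + 10 = 29 ≤ 29, expected clicks 18 + 14 + 16 + 12 = 60.
slot 2 + slot 7 + slot 4 + slot 8: cost 11 + 4 + 4 + 10 = 29 ≤ 29, expected clicks 18 + 16 + 13 + 12 = 59.
slot 2 + slot 6 + slot 7 + slot 4: cost 11 + 4 + 4 + 4 = 23 ≤ 29, expected clicks 18 + 14 + 16 + 13 = 61.
Best is slot 2, slot 6, slot 7, and slot 4 with total expected clicks 61.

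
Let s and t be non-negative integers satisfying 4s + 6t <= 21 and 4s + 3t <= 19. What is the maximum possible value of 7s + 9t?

32

Relaxing integrality, the LP optimum is 35.75 at (s,t) = (4.25, 0.667), which is not an integer point.
(s,t)=(2,2): 4·2+6·2=20≤21, 4·2+3·2=14≤19, objective 32.
(s,t)=(3,1): 4·3+6·1=18≤21, 4·3+3·1=15≤19, objective 30.
(s,t)=(4,0): 4·4+6·0=16≤21, 4·4+3·0=16≤19, objective 28.
No feasible integer point exceeds 32.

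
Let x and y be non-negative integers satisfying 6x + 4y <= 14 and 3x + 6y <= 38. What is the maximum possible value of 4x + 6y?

18

The continuous relaxation peaks at (0, 3.5) with value 21.00; rounding to a feasible lattice point costs some objective.
(x,y)=(0,3): 6·0+4·3=12≤14, 3·0+6·3=18≤38, objective 18.
(x,y)=(1,2): 6·1+4·2=14≤14, 3·1+6·2=15≤38, objective 16.
(x,y)=(0,2): 6·0+4·2=8≤14, 3·0+6·2=12≤38, objective 12.
Maximum is 18 at (x,y)=(0,3).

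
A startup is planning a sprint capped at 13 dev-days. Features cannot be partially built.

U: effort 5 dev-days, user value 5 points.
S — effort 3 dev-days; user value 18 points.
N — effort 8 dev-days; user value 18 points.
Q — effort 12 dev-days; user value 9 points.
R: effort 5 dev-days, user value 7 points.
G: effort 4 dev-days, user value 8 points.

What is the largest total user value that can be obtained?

36

S + R + G: effort 3 + 5 + 4 = 12 ≤ 13, user value 18 + 7 + 8 = 33.
U + S + G: effort 5 + 3 + 4 = 12 ≤ 13, user value 5 + 18 + 8 = 31.
S + N: effort 3 + 8 = 11 ≤ 13, user value 18 + 18 = 36.
Best is S and N with total user value 36.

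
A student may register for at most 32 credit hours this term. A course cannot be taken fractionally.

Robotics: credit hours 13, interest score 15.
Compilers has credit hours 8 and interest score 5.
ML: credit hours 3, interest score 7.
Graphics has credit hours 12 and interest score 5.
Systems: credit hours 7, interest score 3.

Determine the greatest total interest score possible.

Treat it as a binary knapsack problem.
Allowing fractional choices, the relaxed optimum would be about 30.4, but courses are indivisible.
Robotics + Compilers + ML: credit hours 13 + 8 + 3 = 24 ≤ 32, interest score 15 + 5 + 7 = 27.
Robotics + Compilers + ML + Systems: credit hours 13 + 8 + 3 + 7 = 31 ≤ 32, interest score 15 + 5 + 7 + 3 = 30.
Best is Robotics, Compilers, ML, and Systems with total interest score 30.

30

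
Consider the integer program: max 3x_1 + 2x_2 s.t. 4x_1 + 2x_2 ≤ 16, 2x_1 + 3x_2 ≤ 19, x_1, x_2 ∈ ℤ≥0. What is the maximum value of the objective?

(x_1,x_2)=(2,4): 4·2+2·4=16≤16, 2·2+3·4=16≤19, objective 14.
(x_1,x_2)=(1,5): 4·1+2·5=14≤16, 2·1+3·5=17≤19, objective 13.
(x_1,x_2)=(0,6): 4·0+2·6=12≤16, 2·0+3·6=18≤19, objective 12.
(x_1,x_2)=(2,3): 4·2+2·3=14≤16, 2·2+3·3=13≤19, objective 12.
Maximum is 14 at (x_1,x_2)=(2,4).

14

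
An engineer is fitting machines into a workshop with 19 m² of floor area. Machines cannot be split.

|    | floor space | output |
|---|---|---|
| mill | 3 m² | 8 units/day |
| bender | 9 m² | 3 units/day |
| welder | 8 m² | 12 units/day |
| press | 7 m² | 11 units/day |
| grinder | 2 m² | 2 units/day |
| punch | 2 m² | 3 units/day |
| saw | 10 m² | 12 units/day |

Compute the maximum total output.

welder + press + grinder + punch: floor space 8 + 7 + 2 + 2 = 19 ≤ 19, output 12 + 11 + 2 + 3 = 28.
welder + press + punch: floor space 8 + 7 + 2 = 17 ≤ 19, output 12 + 11 + 3 = 26.
mill + welder + press: floor space 3 + 8 + 7 = 18 ≤ 19, output 8 + 12 + 11 = 31.
Best is mill, welder, and press with total output 31.

31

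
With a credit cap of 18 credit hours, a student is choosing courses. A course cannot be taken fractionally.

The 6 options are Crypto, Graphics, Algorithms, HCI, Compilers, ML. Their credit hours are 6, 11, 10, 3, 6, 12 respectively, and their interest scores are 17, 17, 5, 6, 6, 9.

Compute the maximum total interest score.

Allowing fractional choices, the relaxed optimum would be about 36.9, but courses are indivisible.
Crypto + ML: credit hours 6 + 12 = 18 ≤ 18, interest score 17 + 9 = 26.
Crypto + Graphics: credit hours 6 + 11 = 17 ≤ 18, interest score 17 + 17 = 34.
Crypto + HCI + Compilers: credit hours 6 + 3 + 6 = 15 ≤ 18, interest score 17 + 6 + 6 = 29.
Best is Crypto and Graphics with total interest score 34.

34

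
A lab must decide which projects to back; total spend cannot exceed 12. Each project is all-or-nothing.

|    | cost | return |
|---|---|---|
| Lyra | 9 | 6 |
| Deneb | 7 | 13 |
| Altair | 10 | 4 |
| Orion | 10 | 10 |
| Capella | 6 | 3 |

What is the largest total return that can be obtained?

Allowing fractional choices, the relaxed optimum would be about 18.0, but projects are indivisible.
Orion: cost 10 ≤ 12, return 10.
Deneb: cost 7 ≤ 12, return 13.
Lyra: cost 9 ≤ 12, return 6.
Best is Deneb with total return 13.

13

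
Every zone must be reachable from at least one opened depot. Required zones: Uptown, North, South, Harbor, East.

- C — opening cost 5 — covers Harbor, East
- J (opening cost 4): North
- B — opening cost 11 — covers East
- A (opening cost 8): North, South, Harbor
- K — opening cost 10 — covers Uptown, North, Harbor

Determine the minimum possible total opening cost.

23

The greedy cost-per-new-zone heuristic would pick C, J, A, and K for 27, but a cheaper cover exists.
Choose C, A, and K: together they cover Uptown, North, South, Harbor, East — every zone.
Total opening cost: 5 + 8 + 10 = 23.
No cover costs less than 23.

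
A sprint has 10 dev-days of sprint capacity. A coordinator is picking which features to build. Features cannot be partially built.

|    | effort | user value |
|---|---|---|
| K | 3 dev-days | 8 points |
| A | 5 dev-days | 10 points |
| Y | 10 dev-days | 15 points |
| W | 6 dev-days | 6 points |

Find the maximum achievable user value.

18

Take K and A: effort 3 + 5 = 8 ≤ 10, user value 8 + 10 = 18.
No other feasible combination does better.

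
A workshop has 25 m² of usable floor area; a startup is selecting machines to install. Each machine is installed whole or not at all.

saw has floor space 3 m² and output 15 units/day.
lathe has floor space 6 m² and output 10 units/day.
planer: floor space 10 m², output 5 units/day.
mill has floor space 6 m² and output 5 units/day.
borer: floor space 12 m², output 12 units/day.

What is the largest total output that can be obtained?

This is a 0-1 knapsack instance.
Allowing fractional choices, the relaxed optimum would be about 40.3, but machines are indivisible.
saw + lathe + planer + mill: floor space 3 + 6 + 10 + 6 = 25 ≤ 25, output 15 + 10 + 5 + 5 = 35.
saw + lathe + borer: floor space 3 + 6 + 12 = 21 ≤ 25, output 15 + 10 + 12 = 37.
saw + mill + borer: floor space 3 + 6 + 12 = 21 ≤ 25, output 15 + 5 + 12 = 32.
Best is saw, lathe, and borer with total output 37.

37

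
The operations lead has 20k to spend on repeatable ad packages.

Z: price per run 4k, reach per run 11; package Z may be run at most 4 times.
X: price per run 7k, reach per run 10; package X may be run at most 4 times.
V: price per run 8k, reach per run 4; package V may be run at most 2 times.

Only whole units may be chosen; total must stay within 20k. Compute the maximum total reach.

Z has the best ratio (11/4); taking only Z gives at most 4×11 = 44 (stopped by the supply cap of 4).
Optimal: 4×Z: price 16 ≤ 20, reach 4·11 = 44.

44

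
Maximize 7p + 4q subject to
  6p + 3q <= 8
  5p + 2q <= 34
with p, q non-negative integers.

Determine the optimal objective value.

The continuous relaxation peaks at (0, 2.67) with value 10.67; rounding to a feasible lattice point costs some objective.
(p,q)=(0,2): 6·0+3·2=6≤8, 5·0+2·2=4≤34, objective 8.
(p,q)=(0,1): 6·0+3·1=3≤8, 5·0+2·1=2≤34, objective 4.
The best lattice point is (0,2), giving 8.

8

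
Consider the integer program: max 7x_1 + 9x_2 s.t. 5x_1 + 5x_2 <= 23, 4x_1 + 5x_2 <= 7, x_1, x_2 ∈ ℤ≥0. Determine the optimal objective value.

9

(x_1,x_2)=(0,1): 5·0+5·1=5≤23, 4·0+5·1=5≤7, objective 9.
(x_1,x_2)=(1,0): 5·1+5·0=5≤23, 4·1+5·0=4≤7, objective 7.
(x_1,x_2)=(0,0): 5·0+5·0=0≤23, 4·0+5·0=0≤7, objective 0.
The best lattice point is (0,1), giving 9.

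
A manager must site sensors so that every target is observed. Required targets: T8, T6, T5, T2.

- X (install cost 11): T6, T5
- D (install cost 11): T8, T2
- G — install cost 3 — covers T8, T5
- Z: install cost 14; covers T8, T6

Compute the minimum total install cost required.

The greedy cost-per-new-target heuristic would pick G, X, and D for 25, but a cheaper cover exists.
Choose X and D: together they cover T8, T6, T5, T2 — every target.
Total install cost: 11 + 11 = 22.
No cover costs less than 22.

22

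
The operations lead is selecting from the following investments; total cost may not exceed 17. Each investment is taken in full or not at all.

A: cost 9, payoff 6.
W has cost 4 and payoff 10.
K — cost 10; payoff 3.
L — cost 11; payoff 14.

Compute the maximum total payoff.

24

This is an integer program with binary decision variables.
L: cost 11 ≤ 17, payoff 14.
W + L: cost 4 + 11 = 15 ≤ 17, payoff 10 + 14 = 24.
A + W: cost 9 + 4 = 13 ≤ 17, payoff 6 + 10 = 16.
Best is W and L with total payoff 24.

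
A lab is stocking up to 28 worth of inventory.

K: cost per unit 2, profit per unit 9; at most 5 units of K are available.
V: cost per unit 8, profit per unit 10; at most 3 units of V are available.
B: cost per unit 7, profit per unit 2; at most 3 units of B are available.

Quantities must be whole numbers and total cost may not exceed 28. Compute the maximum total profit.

65

K has the best ratio (9/2); taking only K gives at most 5×9 = 45 (stopped by the supply cap of 5).
Mixing does better — 5×K and 2×V: cost 26 ≤ 28, profit 5·9 + 2·10 = 65.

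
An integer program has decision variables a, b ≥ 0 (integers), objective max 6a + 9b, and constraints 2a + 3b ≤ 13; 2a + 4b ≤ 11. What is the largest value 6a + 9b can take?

Relaxing integrality, the LP optimum is 33.00 at (a,b) = (5.5, 0), which is not an integer point.
(a,b)=(5,0): 2·5+3·0=10≤13, 2·5+4·0=10≤11, objective 30.
(a,b)=(4,0): 2·4+3·0=8≤13, 2·4+4·0=8≤11, objective 24.
No feasible integer point exceeds 30.

30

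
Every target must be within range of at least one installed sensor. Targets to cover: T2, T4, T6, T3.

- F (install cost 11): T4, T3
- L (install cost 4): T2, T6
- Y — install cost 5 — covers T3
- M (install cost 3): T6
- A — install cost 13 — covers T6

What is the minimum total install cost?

15

The greedy cost-per-new-target heuristic would pick L, Y, and F for 20, but a cheaper cover exists.
Choose F and L: together they cover T2, T4, T6, T3 — every target.
Total install cost: 11 + 4 = 15.
No cover costs less than 15.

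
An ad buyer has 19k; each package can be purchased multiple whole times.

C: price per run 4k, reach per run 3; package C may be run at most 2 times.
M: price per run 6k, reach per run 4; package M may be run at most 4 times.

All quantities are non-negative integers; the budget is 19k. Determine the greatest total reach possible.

12

This is a bounded integer knapsack.
3×M: price 18 ≤ 19, reach 3·4 = 12.
1×C and 2×M: price 16 ≤ 19, reach 1·3 + 2·4 = 11.
Best is 12.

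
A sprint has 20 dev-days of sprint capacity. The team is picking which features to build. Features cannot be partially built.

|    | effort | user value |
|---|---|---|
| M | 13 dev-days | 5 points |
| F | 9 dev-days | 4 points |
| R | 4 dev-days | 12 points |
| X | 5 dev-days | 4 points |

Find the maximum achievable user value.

20

This is a 0-1 knapsack instance.
F + R + X: effort 9 + 4 + 5 = 18 ≤ 20, user value 4 + 12 + 4 = 20.
R + X: effort 4 + 5 = 9 ≤ 20, user value 12 + 4 = 16.
M + R: effort 13 + 4 = 17 ≤ 20, user value 5 + 12 = 17.
Best is F, R, and X with total user value 20.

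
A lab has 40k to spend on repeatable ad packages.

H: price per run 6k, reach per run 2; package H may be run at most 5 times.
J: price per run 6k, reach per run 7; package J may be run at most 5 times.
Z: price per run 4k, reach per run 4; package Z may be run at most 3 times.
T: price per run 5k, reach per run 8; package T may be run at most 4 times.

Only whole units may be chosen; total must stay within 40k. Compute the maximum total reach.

54

Take 2×J, 2×Z, and 4×T: price 40 ≤ 40, reach 2·7 + 2·4 + 4·8 = 54.
T has the best ratio (8/5) and is taken to its limit of 4; remaining capacity is filled optimally with the others.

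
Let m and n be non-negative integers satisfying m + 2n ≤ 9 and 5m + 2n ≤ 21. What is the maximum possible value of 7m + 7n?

42

(m,n)=(3,3) is feasible, giving 42.
(m,n)=(2,3) is feasible, giving 35.
(m,n)=(3,2) is feasible, giving 35.
(m,n)=(2,2) is feasible, giving 28.
No feasible integer point exceeds 42.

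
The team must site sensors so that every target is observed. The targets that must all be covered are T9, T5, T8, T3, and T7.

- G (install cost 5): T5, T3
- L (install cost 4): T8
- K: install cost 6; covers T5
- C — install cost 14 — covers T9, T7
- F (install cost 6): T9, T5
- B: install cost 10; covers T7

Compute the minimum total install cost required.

23

The greedy cost-per-new-target heuristic would pick G, L, F, and B for 25, but a cheaper cover exists.
Choose G, L, and C: together they cover T9, T5, T8, T3, T7 — every target.
Total install cost: 5 + 4 + 14 = 23.
No cover costs less than 23.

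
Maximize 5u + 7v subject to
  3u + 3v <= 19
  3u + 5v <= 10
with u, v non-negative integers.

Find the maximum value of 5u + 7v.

15

The continuous relaxation peaks at (3.33, 0) with value 16.67; rounding to a feasible lattice point costs some objective.
(u,v)=(3,0): 3·3+3·0=9≤19, 3·3+5·0=9≤10, objective 15.
(u,v)=(2,0): 3·2+3·0=6≤19, 3·2+5·0=6≤10, objective 10.
Maximum is 15 at (u,v)=(3,0).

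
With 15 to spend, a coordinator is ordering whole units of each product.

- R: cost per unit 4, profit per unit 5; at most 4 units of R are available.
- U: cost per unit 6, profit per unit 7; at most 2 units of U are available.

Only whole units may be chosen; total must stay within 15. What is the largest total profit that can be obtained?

17

R has the best ratio (5/4); taking only R gives at most 3×5 = 15 (stopped by the cost limit).
Mixing does better — 2×R and 1×U: cost 14 ≤ 15, profit 2·5 + 1·7 = 17.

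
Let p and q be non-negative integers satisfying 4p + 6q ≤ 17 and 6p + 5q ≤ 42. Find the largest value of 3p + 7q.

Relaxing integrality, the LP optimum is 19.83 at (p,q) = (0, 2.83), which is not an integer point.
(p,q)=(1,2): 4·1+6·2=16≤17, 6·1+5·2=16≤42, objective 17.
(p,q)=(0,2): 4·0+6·2=12≤17, 6·0+5·2=10≤42, objective 14.
(p,q)=(2,1): 4·2+6·1=14≤17, 6·2+5·1=17≤42, objective 13.
No feasible integer point exceeds 17.

17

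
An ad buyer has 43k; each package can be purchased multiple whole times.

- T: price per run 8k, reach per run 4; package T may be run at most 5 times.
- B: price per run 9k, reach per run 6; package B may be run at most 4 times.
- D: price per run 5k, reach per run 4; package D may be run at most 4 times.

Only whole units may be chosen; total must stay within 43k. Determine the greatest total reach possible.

30

Take 3×B and 3×D: price 42 ≤ 43, reach 3·6 + 3·4 = 30.
No other integer combination yields more.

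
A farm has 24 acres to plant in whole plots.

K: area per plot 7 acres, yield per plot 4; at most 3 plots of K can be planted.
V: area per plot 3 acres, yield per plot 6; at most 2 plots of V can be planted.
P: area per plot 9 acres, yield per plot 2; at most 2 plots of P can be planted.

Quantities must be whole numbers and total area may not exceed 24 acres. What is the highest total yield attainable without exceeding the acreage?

20

2×K and 2×V: area 20 ≤ 24, yield 2·4 + 2·6 = 20.
1×K, 2×V, and 1×P: area 22 ≤ 24, yield 1·4 + 2·6 + 1·2 = 18.
Best is 20.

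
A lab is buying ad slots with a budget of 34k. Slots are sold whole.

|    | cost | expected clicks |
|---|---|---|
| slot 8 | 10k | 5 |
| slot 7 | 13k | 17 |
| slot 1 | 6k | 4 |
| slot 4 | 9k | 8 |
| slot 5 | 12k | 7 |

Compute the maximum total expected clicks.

This is a 0-1 knapsack instance.
slot 8 + slot 7 + slot 4: cost 10 + 13 + 9 = 32 ≤ 34, expected clicks 5 + 17 + 8 = 30.
slot 7 + slot 4 + slot 5: cost 13 + 9 + 12 = 34 ≤ 34, expected clicks 17 + 8 + 7 = 32.
slot 7 + slot 1 + slot 4: cost 13 + 6 + 9 = 28 ≤ 34, expected clicks 17 + 4 + 8 = 29.
Best is slot 7, slot 4, and slot 5 with total expected clicks 32.

32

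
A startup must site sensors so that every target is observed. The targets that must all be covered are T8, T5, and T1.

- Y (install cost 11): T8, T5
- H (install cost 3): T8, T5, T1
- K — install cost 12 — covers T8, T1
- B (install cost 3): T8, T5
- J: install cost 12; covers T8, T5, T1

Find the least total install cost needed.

This is an integer covering problem.
H alone covers T8, T5, T1 — every target.
Total install cost: 3.

3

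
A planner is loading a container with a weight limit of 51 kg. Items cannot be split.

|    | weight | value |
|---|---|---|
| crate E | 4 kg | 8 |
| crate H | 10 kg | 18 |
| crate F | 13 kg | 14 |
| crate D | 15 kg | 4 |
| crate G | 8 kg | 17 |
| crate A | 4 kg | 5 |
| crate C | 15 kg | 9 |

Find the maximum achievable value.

66

This is a 0-1 knapsack instance.
crate E + crate H + crate F + crate G + crate C: weight 4 + 10 + 13 + 8 + 15 = 50 ≤ 51, value 8 + 18 + 14 + 17 + 9 = 66.
crate H + crate F + crate G + crate A + crate C: weight 10 + 13 + 8 + 4 + 15 = 50 ≤ 51, value 18 + 14 + 17 + 5 + 9 = 63.
crate E + crate H + crate F + crate G + crate A: weight 4 + 10 + 13 + 8 + 4 = 39 ≤ 51, value 8 + 18 + 14 + 17 + 5 = 62.
Best is crate E, crate H, crate F, crate G, and crate C with total value 66.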